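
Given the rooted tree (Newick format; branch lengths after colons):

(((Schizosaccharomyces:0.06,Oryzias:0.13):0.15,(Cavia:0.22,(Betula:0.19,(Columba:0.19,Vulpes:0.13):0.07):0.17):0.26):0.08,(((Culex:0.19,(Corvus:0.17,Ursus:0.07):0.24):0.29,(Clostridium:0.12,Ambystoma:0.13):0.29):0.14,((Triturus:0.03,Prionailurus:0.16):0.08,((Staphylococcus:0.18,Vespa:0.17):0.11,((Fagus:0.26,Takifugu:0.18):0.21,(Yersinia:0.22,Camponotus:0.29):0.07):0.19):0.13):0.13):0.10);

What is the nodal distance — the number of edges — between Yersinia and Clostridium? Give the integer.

8

The MRCA of Yersinia and Clostridium is the node subtending (((Culex,(Corvus,Ursus)),(Clostridium,Ambystoma)),((Triturus,Prionailurus),((Staphylococcus,Vespa),((Fagus,Takifugu),(Yersinia,Camponotus))))).
From Yersinia up to that node: 5 branches. From Clostridium up to the same node: 3 branches. Total: 5 + 3 = 8.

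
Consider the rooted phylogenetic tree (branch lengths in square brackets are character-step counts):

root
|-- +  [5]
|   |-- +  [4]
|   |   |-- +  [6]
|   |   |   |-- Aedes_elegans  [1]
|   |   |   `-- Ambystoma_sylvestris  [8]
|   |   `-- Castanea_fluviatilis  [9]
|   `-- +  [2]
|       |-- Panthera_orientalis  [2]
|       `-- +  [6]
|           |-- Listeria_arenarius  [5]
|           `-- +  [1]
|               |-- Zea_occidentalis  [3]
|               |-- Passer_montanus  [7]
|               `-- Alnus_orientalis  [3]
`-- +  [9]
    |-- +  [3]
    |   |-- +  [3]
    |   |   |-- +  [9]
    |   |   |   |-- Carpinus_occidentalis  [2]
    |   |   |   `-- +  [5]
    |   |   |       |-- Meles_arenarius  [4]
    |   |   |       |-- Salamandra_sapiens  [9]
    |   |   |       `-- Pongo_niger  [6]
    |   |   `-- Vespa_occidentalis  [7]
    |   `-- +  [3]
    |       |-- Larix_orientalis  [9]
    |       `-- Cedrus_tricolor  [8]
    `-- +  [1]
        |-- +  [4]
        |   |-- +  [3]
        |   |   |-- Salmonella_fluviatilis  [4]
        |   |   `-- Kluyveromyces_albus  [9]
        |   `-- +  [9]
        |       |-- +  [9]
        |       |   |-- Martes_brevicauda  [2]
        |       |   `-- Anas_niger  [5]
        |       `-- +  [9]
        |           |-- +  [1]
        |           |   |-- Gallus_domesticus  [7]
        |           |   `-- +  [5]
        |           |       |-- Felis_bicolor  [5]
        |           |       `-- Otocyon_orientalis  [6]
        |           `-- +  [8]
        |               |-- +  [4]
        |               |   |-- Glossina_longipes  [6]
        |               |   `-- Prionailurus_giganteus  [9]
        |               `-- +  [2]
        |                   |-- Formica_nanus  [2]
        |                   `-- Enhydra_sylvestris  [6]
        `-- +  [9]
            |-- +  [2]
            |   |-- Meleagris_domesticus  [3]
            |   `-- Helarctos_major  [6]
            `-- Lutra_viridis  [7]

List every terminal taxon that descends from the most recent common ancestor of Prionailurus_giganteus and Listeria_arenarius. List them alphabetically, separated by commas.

Tracing Prionailurus_giganteus: it sits inside (Glossina_longipes,Prionailurus_giganteus).
Tracing Listeria_arenarius: it sits inside (Listeria_arenarius,(Zea_occidentalis,Passer_montanus,Alnus_orientalis)).
The smallest clade enclosing both is the whole tree (their MRCA is the root), so the answer is all 29 tips in alphabetical order.

Aedes_elegans, Alnus_orientalis, Ambystoma_sylvestris, Anas_niger, Carpinus_occidentalis, Castanea_fluviatilis, Cedrus_tricolor, Enhydra_sylvestris, Felis_bicolor, Formica_nanus, Gallus_domesticus, Glossina_longipes, Helarctos_major, Kluyveromyces_albus, Larix_orientalis, Listeria_arenarius, Lutra_viridis, Martes_brevicauda, Meleagris_domesticus, Meles_arenarius, Otocyon_orientalis, Panthera_orientalis, Passer_montanus, Pongo_niger, Prionailurus_giganteus, Salamandra_sapiens, Salmonella_fluviatilis, Vespa_occidentalis, Zea_occidentalis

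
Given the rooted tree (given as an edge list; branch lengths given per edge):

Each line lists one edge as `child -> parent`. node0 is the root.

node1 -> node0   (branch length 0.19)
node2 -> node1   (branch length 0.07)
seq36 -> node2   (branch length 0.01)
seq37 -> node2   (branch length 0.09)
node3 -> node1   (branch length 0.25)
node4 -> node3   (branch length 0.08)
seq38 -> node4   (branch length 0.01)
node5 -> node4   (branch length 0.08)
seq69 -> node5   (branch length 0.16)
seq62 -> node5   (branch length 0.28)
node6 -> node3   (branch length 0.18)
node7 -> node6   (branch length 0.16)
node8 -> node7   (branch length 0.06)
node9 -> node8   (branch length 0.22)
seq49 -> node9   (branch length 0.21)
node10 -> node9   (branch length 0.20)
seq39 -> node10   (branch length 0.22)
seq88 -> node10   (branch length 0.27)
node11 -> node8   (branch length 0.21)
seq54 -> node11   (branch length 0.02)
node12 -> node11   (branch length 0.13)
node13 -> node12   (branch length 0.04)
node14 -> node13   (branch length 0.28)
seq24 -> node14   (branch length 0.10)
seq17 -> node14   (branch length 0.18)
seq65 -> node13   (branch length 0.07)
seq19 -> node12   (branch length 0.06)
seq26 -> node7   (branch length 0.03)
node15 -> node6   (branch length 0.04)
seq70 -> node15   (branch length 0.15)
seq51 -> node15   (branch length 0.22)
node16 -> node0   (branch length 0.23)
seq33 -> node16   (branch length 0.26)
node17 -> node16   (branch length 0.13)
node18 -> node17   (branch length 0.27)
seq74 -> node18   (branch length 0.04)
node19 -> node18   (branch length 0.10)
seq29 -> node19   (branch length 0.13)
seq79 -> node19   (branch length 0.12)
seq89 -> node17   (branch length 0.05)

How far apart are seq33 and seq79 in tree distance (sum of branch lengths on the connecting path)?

The path runs seq33 → … → MRCA → … → seq79; the MRCA is the node subtending (seq33,((seq74,(seq29,seq79)),seq89)).
Branch lengths along that path: 0.26 + 0.13 + 0.27 + 0.10 + 0.12 = 0.88.

0.88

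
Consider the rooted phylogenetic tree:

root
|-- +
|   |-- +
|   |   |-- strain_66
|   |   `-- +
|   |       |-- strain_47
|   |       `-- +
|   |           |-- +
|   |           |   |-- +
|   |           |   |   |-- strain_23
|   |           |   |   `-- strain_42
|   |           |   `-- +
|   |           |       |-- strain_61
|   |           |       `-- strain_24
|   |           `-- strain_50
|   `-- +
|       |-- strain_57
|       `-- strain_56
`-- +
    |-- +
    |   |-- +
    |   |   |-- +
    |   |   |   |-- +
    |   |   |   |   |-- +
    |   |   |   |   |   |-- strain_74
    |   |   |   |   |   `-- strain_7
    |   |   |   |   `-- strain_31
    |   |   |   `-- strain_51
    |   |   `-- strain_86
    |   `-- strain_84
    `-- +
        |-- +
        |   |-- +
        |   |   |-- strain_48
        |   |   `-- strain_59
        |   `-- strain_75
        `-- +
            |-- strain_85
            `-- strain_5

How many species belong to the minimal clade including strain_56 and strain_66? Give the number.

9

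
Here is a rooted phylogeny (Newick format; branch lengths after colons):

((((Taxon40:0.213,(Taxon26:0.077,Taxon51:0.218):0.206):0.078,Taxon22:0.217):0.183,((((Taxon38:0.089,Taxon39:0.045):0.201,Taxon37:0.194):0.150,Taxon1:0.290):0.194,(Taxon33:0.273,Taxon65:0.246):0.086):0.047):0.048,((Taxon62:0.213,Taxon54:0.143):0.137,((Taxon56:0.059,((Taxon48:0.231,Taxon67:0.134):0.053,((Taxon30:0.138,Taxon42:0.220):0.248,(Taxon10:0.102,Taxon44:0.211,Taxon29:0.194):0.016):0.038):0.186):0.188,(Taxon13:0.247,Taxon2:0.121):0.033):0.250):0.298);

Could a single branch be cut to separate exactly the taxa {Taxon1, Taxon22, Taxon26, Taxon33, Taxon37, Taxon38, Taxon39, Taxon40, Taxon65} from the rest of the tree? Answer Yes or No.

No

The MRCA of the listed taxa subtends (((Taxon40,(Taxon26,Taxon51)),Taxon22),((((Taxon38,Taxon39),Taxon37),Taxon1),(Taxon33,Taxon65))).
That clade also contains Taxon51, which is not in the proposed group, so the group is not monophyletic.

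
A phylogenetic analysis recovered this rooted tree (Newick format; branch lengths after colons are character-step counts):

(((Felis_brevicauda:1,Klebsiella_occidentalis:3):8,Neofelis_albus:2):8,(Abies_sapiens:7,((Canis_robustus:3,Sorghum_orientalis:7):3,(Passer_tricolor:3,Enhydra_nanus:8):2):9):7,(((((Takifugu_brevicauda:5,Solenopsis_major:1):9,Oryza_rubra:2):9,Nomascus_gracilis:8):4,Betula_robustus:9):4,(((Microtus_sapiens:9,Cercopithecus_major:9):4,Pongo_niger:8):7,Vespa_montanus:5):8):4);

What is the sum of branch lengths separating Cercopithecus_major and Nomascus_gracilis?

44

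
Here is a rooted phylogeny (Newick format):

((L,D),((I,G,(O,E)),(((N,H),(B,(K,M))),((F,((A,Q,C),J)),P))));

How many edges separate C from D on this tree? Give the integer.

9

The MRCA of C and D is the root of the tree.
From C up to that node: 7 branches. From D up to the same node: 2 branches. Total: 7 + 2 = 9.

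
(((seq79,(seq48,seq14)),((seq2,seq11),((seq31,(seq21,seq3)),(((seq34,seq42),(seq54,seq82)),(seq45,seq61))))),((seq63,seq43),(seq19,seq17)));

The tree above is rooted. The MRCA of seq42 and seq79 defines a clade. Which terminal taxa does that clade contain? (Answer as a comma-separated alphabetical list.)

Tracing seq42: it sits inside (seq34,seq42).
Tracing seq79: it sits inside (seq79,(seq48,seq14)).
The smallest clade enclosing both is ((seq79,(seq48,seq14)),((seq2,seq11),((seq31,(seq21,seq3)),(((seq34,seq42),(seq54,seq82)),(seq45,seq61))))); the answer is its 14 terminal taxa in alphabetical order.

seq11, seq14, seq2, seq21, seq3, seq31, seq34, seq42, seq45, seq48, seq54, seq61, seq79, seq82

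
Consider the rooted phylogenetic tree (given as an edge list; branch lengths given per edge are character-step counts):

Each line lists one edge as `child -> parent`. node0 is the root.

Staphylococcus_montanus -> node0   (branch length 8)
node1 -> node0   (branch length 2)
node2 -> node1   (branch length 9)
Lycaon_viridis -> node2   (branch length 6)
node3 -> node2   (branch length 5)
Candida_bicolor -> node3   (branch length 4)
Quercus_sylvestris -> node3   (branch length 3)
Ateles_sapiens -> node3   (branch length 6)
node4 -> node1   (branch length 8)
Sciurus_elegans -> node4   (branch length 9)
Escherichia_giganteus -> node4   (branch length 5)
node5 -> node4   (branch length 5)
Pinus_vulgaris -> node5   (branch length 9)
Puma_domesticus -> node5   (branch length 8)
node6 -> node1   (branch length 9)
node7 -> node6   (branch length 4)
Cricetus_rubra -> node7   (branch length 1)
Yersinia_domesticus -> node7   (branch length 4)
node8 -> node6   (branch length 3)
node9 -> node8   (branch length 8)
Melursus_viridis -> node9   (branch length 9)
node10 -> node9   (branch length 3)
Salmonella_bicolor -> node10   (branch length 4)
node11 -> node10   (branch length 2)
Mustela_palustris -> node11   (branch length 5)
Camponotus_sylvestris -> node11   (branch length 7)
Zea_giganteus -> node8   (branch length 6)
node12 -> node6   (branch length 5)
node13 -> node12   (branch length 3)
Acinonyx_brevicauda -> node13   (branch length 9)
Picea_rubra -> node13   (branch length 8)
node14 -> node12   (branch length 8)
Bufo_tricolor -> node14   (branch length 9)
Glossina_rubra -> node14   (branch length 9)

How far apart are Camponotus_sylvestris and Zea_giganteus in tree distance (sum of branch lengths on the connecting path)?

26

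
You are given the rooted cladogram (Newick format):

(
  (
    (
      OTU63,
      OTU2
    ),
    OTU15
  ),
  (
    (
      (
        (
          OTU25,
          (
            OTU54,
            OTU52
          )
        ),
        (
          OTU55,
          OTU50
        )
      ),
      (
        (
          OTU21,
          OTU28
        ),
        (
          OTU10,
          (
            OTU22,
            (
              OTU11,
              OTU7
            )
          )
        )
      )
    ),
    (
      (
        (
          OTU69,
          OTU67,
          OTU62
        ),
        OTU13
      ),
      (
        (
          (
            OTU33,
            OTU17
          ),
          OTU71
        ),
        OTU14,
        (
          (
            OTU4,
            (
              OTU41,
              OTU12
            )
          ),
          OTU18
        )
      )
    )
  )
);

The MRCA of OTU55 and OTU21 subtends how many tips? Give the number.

The MRCA of OTU55 and OTU21 is the node subtending (((OTU25,(OTU54,OTU52)),(OTU55,OTU50)),((OTU21,OTU28),(OTU10,(OTU22,(OTU11,OTU7))))).
That clade contains 11 terminal taxa: OTU10, OTU11, OTU21, OTU22, OTU25, OTU28, OTU50, OTU52, OTU54, OTU55, OTU7.

11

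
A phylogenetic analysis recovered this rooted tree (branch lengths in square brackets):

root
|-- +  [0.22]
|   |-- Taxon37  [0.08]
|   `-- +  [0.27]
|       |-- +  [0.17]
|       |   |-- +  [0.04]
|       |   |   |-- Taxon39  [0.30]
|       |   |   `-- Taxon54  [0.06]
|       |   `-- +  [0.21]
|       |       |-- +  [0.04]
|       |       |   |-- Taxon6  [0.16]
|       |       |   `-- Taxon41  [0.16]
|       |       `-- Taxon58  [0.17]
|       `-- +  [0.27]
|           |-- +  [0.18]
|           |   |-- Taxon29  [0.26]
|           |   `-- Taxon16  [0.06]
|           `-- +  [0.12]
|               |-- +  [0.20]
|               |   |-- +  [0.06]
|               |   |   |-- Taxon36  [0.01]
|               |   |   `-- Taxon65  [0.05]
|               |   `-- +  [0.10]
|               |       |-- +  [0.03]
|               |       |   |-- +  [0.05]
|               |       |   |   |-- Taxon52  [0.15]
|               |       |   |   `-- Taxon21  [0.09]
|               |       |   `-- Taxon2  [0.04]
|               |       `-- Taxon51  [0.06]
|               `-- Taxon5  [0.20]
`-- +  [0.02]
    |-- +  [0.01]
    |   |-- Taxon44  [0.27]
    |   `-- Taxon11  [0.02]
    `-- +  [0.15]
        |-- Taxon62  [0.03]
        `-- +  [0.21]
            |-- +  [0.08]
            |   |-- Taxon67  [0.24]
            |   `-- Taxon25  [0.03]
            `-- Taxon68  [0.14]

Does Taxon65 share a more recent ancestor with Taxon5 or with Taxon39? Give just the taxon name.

Taxon5

The MRCA of Taxon65 and Taxon5 subtends (((Taxon36,Taxon65),(((Taxon52,Taxon21),Taxon2),Taxon51)),Taxon5) (7 taxa).
The MRCA of Taxon65 and Taxon39 subtends (((Taxon39,Taxon54),((Taxon6,Taxon41),Taxon58)),((Taxon29,Taxon16),(((Taxon36,Taxon65),(((Taxon52,Taxon21),Taxon2),Taxon51)),Taxon5))) (14 taxa).
The first is nested inside the second, so Taxon65 shares a more recent common ancestor with Taxon5.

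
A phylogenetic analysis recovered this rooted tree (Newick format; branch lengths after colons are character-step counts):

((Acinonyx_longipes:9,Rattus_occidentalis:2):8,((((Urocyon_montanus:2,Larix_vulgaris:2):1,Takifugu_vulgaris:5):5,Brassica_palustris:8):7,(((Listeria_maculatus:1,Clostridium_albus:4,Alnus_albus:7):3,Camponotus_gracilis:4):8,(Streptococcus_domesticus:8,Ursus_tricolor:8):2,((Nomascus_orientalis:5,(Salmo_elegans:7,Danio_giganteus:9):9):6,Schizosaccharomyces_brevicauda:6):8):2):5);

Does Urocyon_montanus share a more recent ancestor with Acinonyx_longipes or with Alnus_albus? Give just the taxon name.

Alnus_albus

The MRCA of Urocyon_montanus and Alnus_albus subtends ((((Urocyon_montanus,Larix_vulgaris),Takifugu_vulgaris),Brassica_palustris),(((Listeria_maculatus,Clostridium_albus,Alnus_albus),Camponotus_gracilis),(Streptococcus_domesticus,Ursus_tricolor),((Nomascus_orientalis,(Salmo_elegans,Danio_giganteus)),Schizosaccharomyces_brevicauda))) (14 taxa).
The MRCA of Urocyon_montanus and Acinonyx_longipes is the root, subtending the entire tree (16 taxa).
The first is nested inside the second, so Urocyon_montanus shares a more recent common ancestor with Alnus_albus.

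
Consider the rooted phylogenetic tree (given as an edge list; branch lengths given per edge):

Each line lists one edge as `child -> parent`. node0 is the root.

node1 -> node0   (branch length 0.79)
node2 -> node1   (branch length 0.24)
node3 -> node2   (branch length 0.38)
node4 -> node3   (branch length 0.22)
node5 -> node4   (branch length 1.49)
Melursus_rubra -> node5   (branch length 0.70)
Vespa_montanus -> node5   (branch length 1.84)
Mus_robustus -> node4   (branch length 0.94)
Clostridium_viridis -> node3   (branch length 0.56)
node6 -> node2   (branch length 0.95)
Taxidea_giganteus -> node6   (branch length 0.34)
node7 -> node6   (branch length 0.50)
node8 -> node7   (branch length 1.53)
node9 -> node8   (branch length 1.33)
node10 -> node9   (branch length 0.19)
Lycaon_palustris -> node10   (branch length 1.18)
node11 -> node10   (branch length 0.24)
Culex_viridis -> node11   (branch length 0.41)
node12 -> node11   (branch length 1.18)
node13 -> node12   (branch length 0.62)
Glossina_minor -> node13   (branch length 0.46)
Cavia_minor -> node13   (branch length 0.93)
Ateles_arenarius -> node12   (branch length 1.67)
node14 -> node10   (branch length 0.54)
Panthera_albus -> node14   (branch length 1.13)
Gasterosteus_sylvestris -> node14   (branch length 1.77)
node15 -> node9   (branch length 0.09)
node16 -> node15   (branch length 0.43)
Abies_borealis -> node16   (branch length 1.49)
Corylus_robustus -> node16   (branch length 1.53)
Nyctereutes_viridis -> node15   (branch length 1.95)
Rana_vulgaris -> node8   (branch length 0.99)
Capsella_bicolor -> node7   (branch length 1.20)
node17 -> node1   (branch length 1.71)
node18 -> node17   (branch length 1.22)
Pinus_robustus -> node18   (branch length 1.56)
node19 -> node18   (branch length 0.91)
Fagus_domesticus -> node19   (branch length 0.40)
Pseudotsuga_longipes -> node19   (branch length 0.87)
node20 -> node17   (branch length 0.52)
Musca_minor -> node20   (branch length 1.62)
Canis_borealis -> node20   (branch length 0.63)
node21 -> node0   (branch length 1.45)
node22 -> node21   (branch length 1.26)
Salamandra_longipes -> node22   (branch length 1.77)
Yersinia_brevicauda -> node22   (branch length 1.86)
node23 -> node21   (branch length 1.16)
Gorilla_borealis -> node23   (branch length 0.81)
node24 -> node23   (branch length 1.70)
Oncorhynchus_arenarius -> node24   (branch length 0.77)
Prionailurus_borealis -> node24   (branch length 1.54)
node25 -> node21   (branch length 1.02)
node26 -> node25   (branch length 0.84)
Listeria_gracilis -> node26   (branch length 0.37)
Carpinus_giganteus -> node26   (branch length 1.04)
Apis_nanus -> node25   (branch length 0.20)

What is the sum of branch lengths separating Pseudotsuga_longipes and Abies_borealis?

The path runs Pseudotsuga_longipes → … → MRCA → … → Abies_borealis; the MRCA is the node subtending (((((Melursus_rubra,Vespa_montanus),Mus_robustus),Clostridium_viridis),(Taxidea_giganteus,((((Lycaon_palustris,(Culex_viridis,((Glossina_minor,Cavia_minor),Ateles_arenarius)),(Panthera_albus,Gasterosteus_sylvestris)),((Abies_borealis,Corylus_robustus),Nyctereutes_viridis)),Rana_vulgaris),Capsella_bicolor))),((Pinus_robustus,(Fagus_domesticus,Pseudotsuga_longipes)),(Musca_minor,Canis_borealis))).
Branch lengths along that path: 0.87 + 0.91 + 1.22 + 1.71 + 0.24 + 0.95 + 0.50 + 1.53 + 1.33 + 0.09 + 0.43 + 1.49 = 11.27.

11.27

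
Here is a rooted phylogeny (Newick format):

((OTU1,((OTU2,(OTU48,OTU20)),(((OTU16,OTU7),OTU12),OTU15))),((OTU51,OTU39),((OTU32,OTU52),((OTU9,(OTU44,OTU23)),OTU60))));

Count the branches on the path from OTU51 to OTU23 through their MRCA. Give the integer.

The MRCA of OTU51 and OTU23 is the node subtending ((OTU51,OTU39),((OTU32,OTU52),((OTU9,(OTU44,OTU23)),OTU60))).
From OTU51 up to that node: 2 branches. From OTU23 up to the same node: 5 branches. Total: 2 + 5 = 7.

7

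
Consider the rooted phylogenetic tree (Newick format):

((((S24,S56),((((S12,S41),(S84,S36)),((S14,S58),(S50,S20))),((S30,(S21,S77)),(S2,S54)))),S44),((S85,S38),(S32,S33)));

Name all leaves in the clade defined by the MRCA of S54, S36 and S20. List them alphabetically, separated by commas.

S12, S14, S2, S20, S21, S30, S36, S41, S50, S54, S58, S77, S84

Tracing S54: it sits inside (S2,S54).
Tracing S36: it sits inside (S84,S36).
Tracing S20: it sits inside (S50,S20).
The smallest clade enclosing all 3 is ((((S12,S41),(S84,S36)),((S14,S58),(S50,S20))),((S30,(S21,S77)),(S2,S54))); the answer is its 13 terminal taxa in alphabetical order.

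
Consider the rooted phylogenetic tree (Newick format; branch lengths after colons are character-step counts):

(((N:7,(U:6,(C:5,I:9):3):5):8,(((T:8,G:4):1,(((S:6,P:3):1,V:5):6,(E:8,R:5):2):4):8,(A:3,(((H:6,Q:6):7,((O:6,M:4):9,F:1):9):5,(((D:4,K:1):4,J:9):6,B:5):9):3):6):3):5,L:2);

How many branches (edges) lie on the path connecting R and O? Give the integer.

The MRCA of R and O is the node subtending (((T,G),(((S,P),V),(E,R))),(A,(((H,Q),((O,M),F)),(((D,K),J),B)))).
From R up to that node: 4 branches. From O up to the same node: 6 branches. Total: 4 + 6 = 10.

10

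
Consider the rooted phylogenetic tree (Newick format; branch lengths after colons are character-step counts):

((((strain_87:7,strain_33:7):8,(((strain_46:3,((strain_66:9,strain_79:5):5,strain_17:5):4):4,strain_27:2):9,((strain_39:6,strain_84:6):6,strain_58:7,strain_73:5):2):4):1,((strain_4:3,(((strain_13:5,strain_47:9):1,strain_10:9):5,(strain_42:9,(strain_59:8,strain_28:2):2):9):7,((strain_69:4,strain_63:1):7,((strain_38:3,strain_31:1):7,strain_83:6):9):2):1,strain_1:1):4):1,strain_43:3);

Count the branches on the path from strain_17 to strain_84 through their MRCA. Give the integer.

The MRCA of strain_17 and strain_84 is the node subtending (((strain_46,((strain_66,strain_79),strain_17)),strain_27),((strain_39,strain_84),strain_58,strain_73)).
From strain_17 up to that node: 4 branches. From strain_84 up to the same node: 3 branches. Total: 4 + 3 = 7.

7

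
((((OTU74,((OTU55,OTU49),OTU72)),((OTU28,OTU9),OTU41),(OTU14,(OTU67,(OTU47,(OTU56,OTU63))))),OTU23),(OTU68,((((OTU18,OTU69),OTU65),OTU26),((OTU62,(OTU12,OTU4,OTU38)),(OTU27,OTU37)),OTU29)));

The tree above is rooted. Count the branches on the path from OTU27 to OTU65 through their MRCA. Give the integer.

6

The MRCA of OTU27 and OTU65 is the node subtending ((((OTU18,OTU69),OTU65),OTU26),((OTU62,(OTU12,OTU4,OTU38)),(OTU27,OTU37)),OTU29).
From OTU27 up to that node: 3 branches. From OTU65 up to the same node: 3 branches. Total: 3 + 3 = 6.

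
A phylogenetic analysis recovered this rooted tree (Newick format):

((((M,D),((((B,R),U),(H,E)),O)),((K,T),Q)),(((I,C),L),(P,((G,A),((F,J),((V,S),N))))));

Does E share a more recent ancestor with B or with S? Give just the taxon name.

B

The MRCA of E and B subtends (((B,R),U),(H,E)) (5 taxa).
The MRCA of E and S is the root, subtending the entire tree (22 taxa).
The first is nested inside the second, so E shares a more recent common ancestor with B.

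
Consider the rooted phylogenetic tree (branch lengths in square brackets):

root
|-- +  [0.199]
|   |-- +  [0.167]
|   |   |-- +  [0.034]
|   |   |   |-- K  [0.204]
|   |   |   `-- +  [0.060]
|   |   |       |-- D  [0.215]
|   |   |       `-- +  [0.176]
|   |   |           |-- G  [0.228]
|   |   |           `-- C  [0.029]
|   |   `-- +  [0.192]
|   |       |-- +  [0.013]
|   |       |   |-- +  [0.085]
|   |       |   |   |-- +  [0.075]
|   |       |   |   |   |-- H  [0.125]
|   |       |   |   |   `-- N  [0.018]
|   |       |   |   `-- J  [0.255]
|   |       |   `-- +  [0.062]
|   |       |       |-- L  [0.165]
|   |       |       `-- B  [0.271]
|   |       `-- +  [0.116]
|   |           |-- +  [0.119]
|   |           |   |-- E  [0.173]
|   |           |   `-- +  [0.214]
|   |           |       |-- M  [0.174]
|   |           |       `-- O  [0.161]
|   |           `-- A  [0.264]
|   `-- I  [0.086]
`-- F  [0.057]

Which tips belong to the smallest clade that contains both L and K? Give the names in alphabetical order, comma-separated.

Tracing L: it sits inside (L,B).
Tracing K: it sits inside (K,(D,(G,C))).
The smallest clade enclosing both is ((K,(D,(G,C))),((((H,N),J),(L,B)),((E,(M,O)),A))); the answer is its 13 terminal taxa in alphabetical order.

A, B, C, D, E, G, H, J, K, L, M, N, O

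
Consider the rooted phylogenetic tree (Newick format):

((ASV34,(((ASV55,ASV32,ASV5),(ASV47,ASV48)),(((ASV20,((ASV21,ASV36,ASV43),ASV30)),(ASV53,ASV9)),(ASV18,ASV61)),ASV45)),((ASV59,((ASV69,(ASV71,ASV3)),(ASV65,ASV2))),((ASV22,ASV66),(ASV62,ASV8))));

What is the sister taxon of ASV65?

ASV2

ASV65 attaches to the tree at the node subtending (ASV65,ASV2).
The other lineage descending from that same node — the sister group — is the single tip ASV2.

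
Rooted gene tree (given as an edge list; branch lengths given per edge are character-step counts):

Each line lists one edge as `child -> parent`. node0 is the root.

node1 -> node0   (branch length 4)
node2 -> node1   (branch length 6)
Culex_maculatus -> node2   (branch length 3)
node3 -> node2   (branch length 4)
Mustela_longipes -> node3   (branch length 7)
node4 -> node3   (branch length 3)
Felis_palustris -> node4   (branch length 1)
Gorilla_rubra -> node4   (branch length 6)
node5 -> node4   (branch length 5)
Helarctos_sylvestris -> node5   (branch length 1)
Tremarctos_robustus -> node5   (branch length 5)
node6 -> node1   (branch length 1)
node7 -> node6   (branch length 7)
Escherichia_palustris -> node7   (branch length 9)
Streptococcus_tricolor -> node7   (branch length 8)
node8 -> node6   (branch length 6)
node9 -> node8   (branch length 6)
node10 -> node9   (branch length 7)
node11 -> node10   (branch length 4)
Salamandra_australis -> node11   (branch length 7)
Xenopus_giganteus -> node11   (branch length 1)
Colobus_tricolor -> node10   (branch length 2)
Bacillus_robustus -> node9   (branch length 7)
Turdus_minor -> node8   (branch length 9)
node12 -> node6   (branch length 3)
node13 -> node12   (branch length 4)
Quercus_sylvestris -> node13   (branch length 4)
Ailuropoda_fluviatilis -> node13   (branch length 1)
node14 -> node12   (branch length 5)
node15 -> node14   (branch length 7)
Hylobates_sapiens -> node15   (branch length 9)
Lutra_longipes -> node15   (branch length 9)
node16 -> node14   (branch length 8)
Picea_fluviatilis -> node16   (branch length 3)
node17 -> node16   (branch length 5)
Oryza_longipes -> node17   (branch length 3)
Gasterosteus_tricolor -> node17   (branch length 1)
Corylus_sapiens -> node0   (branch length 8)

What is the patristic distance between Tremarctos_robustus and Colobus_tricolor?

The path runs Tremarctos_robustus → … → MRCA → … → Colobus_tricolor; the MRCA is the node subtending ((Culex_maculatus,(Mustela_longipes,(Felis_palustris,Gorilla_rubra,(Helarctos_sylvestris,Tremarctos_robustus)))),((Escherichia_palustris,Streptococcus_tricolor),((((Salamandra_australis,Xenopus_giganteus),Colobus_tricolor),Bacillus_robustus),Turdus_minor),((Quercus_sylvestris,Ailuropoda_fluviatilis),((Hylobates_sapiens,Lutra_longipes),(Picea_fluviatilis,(Oryza_longipes,Gasterosteus_tricolor)))))).
Branch lengths along that path: 5 + 5 + 3 + 4 + 6 + 1 + 6 + 6 + 7 + 2 = 45.

45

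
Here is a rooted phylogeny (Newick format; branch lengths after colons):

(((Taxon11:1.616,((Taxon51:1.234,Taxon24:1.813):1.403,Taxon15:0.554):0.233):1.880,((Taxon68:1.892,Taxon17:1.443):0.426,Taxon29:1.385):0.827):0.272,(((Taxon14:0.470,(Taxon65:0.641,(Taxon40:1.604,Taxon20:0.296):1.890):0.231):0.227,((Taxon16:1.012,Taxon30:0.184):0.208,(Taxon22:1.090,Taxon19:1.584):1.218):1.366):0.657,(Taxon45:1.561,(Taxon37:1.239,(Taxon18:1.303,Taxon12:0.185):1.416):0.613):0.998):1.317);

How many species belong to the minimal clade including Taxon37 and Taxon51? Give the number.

The MRCA of Taxon37 and Taxon51 is the root, so the clade is the entire tree.
That clade contains 19 terminal taxa: Taxon11, Taxon12, Taxon14, Taxon15, Taxon16, Taxon17, Taxon18, Taxon19, Taxon20, Taxon22, Taxon24, Taxon29, Taxon30, Taxon37, Taxon40, Taxon45, Taxon51, Taxon65, Taxon68.

19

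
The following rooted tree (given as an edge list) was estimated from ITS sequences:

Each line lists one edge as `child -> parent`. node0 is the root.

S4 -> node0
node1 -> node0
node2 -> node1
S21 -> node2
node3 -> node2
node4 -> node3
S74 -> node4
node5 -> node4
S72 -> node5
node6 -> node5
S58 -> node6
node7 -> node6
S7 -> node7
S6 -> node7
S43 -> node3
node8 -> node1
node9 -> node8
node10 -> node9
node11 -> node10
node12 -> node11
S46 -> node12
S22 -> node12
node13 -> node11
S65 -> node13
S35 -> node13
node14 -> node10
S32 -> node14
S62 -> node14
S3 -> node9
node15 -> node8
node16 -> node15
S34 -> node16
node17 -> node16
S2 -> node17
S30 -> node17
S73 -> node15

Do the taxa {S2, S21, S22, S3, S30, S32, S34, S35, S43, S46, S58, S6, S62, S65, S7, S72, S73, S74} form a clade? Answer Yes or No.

Yes

The most recent common ancestor of these taxa subtends ((S21,((S74,(S72,(S58,(S7,S6)))),S43)),(((((S46,S22),(S65,S35)),(S32,S62)),S3),((S34,(S2,S30)),S73))).
That clade has exactly 18 tips — every listed taxon and nothing else — so the group is monophyletic.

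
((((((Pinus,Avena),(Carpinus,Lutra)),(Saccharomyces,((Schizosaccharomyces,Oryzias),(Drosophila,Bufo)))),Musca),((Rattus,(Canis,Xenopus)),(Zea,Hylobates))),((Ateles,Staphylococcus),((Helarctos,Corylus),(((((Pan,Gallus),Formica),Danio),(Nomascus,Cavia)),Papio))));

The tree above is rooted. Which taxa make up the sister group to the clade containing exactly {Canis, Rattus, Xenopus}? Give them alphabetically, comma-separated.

The clade containing exactly {Canis, Rattus, Xenopus} attaches to the tree at the node subtending ((Rattus,(Canis,Xenopus)),(Zea,Hylobates)).
The other lineage descending from that same node — the sister group — is (Zea,Hylobates); its 2 tips in alphabetical order are the answer.

Hylobates, Zea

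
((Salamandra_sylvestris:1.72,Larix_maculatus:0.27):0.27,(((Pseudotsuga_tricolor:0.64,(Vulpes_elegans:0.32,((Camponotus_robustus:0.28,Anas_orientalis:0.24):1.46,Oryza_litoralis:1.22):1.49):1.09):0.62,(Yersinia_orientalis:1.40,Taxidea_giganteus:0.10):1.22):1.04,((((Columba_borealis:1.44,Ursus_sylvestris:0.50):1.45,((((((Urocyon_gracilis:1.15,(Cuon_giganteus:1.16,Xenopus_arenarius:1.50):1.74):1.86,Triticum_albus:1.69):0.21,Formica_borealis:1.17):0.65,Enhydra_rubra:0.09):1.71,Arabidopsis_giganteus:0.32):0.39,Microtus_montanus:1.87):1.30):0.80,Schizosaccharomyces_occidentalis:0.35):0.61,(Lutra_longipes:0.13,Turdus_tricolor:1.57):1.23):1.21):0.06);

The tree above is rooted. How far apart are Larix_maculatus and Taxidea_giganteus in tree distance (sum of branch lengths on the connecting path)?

2.96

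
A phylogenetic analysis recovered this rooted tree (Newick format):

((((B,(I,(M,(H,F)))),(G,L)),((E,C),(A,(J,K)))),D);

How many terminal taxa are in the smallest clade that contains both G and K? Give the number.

The MRCA of G and K is the node subtending (((B,(I,(M,(H,F)))),(G,L)),((E,C),(A,(J,K)))).
That clade contains 12 terminal taxa: A, B, C, E, F, G, H, I, J, K, L, M.

12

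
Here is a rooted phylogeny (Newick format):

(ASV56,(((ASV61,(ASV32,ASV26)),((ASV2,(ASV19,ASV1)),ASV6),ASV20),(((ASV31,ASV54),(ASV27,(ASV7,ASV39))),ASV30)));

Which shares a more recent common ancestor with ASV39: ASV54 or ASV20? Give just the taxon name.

The MRCA of ASV39 and ASV54 subtends ((ASV31,ASV54),(ASV27,(ASV7,ASV39))) (5 taxa).
The MRCA of ASV39 and ASV20 subtends (((ASV61,(ASV32,ASV26)),((ASV2,(ASV19,ASV1)),ASV6),ASV20),(((ASV31,ASV54),(ASV27,(ASV7,ASV39))),ASV30)) (14 taxa).
The first is nested inside the second, so ASV39 shares a more recent common ancestor with ASV54.

ASV54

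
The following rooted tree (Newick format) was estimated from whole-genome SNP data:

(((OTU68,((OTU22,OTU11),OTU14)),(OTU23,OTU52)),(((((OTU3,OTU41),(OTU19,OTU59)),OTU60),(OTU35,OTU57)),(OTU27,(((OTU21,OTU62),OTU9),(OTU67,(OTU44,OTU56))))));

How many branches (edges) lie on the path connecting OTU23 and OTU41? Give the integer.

9

The MRCA of OTU23 and OTU41 is the root of the tree.
From OTU23 up to that node: 3 branches. From OTU41 up to the same node: 6 branches. Total: 3 + 6 = 9.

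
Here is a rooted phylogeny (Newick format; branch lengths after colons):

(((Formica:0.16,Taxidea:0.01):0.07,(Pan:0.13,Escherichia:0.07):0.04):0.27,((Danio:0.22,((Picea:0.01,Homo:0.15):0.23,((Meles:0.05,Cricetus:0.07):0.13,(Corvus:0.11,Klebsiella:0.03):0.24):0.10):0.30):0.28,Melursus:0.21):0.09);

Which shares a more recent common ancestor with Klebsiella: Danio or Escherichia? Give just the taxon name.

The MRCA of Klebsiella and Danio subtends (Danio,((Picea,Homo),((Meles,Cricetus),(Corvus,Klebsiella)))) (7 taxa).
The MRCA of Klebsiella and Escherichia is the root, subtending the entire tree (12 taxa).
The first is nested inside the second, so Klebsiella shares a more recent common ancestor with Danio.

Danio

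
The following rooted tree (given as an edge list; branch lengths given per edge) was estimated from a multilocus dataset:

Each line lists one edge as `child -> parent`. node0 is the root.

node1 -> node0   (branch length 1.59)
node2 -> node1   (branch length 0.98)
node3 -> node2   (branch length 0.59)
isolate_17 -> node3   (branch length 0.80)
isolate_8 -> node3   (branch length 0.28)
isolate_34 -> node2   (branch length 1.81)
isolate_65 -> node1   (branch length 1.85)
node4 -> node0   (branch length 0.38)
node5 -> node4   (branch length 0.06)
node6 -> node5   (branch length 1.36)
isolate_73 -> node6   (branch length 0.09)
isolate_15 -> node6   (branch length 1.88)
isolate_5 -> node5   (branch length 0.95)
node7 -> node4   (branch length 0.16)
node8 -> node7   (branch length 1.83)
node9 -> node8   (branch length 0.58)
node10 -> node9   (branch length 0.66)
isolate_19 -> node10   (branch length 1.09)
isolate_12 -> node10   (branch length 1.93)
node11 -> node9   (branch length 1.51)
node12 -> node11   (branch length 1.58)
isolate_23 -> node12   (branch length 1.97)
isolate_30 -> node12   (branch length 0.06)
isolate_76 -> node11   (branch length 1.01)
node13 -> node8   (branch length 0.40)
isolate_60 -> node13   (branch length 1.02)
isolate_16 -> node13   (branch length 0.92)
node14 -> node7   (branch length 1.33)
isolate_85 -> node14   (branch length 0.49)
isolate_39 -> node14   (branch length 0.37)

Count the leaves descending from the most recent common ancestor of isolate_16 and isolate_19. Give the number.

The MRCA of isolate_16 and isolate_19 is the node subtending (((isolate_19,isolate_12),((isolate_23,isolate_30),isolate_76)),(isolate_60,isolate_16)).
That clade contains 7 terminal taxa: isolate_12, isolate_16, isolate_19, isolate_23, isolate_30, isolate_60, isolate_76.

7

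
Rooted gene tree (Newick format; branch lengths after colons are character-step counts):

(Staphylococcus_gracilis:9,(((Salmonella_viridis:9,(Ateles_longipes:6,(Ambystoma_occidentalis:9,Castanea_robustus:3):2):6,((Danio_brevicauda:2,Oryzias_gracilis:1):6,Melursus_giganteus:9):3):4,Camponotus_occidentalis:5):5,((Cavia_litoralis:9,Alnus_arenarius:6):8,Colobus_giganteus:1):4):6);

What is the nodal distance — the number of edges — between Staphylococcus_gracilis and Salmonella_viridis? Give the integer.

The MRCA of Staphylococcus_gracilis and Salmonella_viridis is the root of the tree.
From Staphylococcus_gracilis up to that node: 1 branch. From Salmonella_viridis up to the same node: 4 branches. Total: 1 + 4 = 5.

5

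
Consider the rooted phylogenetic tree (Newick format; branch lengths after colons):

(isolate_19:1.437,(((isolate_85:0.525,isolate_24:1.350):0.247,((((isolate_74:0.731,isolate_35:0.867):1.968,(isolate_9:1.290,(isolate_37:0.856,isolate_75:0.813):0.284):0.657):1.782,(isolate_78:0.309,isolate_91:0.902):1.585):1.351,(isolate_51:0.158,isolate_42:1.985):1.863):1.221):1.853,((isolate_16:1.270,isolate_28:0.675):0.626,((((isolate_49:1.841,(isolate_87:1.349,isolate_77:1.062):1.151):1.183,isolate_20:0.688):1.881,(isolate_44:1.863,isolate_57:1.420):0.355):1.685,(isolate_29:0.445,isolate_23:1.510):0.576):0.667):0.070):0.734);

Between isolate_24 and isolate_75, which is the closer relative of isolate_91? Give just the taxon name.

The MRCA of isolate_91 and isolate_75 subtends (((isolate_74,isolate_35),(isolate_9,(isolate_37,isolate_75))),(isolate_78,isolate_91)) (7 taxa).
The MRCA of isolate_91 and isolate_24 subtends ((isolate_85,isolate_24),((((isolate_74,isolate_35),(isolate_9,(isolate_37,isolate_75))),(isolate_78,isolate_91)),(isolate_51,isolate_42))) (11 taxa).
The first is nested inside the second, so isolate_91 shares a more recent common ancestor with isolate_75.

isolate_75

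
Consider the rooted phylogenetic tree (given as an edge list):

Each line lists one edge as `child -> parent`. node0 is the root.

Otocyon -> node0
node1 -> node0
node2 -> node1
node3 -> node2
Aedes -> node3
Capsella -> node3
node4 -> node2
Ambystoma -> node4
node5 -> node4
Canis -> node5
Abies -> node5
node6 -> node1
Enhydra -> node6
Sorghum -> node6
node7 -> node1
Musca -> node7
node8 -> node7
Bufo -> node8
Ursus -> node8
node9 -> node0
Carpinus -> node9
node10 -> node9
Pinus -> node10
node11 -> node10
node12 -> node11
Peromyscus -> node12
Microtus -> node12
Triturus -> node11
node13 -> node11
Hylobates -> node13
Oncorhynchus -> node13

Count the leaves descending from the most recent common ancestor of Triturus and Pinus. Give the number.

6

The MRCA of Triturus and Pinus is the node subtending (Pinus,((Peromyscus,Microtus),Triturus,(Hylobates,Oncorhynchus))).
That clade contains 6 terminal taxa: Hylobates, Microtus, Oncorhynchus, Peromyscus, Pinus, Triturus.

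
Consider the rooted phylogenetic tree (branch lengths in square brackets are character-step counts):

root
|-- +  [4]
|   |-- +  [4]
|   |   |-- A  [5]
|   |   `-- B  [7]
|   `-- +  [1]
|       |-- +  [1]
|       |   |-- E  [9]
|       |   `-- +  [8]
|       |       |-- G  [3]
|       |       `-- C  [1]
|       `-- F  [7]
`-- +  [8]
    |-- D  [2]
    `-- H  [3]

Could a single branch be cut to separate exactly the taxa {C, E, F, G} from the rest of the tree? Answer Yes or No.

The most recent common ancestor of these taxa subtends ((E,(G,C)),F).
That clade has exactly 4 tips — every listed taxon and nothing else — so the group is monophyletic.

Yes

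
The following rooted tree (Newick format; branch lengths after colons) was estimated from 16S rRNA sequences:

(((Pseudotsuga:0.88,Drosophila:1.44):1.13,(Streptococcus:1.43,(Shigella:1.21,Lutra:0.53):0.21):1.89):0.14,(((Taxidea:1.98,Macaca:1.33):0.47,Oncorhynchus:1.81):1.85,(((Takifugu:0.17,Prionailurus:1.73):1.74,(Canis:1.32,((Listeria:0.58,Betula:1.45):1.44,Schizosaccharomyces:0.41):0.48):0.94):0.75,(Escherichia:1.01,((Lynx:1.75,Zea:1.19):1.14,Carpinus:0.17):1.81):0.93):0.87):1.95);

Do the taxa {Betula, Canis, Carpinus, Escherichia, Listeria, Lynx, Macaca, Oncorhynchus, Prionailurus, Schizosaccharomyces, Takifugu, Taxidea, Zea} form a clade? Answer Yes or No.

Yes

The most recent common ancestor of these taxa subtends (((Taxidea,Macaca),Oncorhynchus),(((Takifugu,Prionailurus),(Canis,((Listeria,Betula),Schizosaccharomyces))),(Escherichia,((Lynx,Zea),Carpinus)))).
That clade has exactly 13 tips — every listed taxon and nothing else — so the group is monophyletic.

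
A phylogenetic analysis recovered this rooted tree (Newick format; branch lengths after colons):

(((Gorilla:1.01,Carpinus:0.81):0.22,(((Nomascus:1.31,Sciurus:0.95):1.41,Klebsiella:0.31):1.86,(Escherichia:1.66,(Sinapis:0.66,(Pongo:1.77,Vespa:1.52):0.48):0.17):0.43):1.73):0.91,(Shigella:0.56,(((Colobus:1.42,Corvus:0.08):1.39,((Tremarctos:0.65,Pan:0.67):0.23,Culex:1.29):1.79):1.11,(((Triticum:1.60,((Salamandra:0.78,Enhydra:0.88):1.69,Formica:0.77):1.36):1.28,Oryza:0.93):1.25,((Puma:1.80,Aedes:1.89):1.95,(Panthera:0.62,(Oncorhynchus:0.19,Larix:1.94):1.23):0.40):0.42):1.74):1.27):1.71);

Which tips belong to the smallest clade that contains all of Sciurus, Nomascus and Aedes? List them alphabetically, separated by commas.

Tracing Sciurus: it sits inside (Nomascus,Sciurus).
Tracing Nomascus: it sits inside (Nomascus,Sciurus).
Tracing Aedes: it sits inside (Puma,Aedes).
The smallest clade enclosing all 3 is the whole tree (their MRCA is the root), so the answer is all 25 tips in alphabetical order.

Aedes, Carpinus, Colobus, Corvus, Culex, Enhydra, Escherichia, Formica, Gorilla, Klebsiella, Larix, Nomascus, Oncorhynchus, Oryza, Pan, Panthera, Pongo, Puma, Salamandra, Sciurus, Shigella, Sinapis, Tremarctos, Triticum, Vespa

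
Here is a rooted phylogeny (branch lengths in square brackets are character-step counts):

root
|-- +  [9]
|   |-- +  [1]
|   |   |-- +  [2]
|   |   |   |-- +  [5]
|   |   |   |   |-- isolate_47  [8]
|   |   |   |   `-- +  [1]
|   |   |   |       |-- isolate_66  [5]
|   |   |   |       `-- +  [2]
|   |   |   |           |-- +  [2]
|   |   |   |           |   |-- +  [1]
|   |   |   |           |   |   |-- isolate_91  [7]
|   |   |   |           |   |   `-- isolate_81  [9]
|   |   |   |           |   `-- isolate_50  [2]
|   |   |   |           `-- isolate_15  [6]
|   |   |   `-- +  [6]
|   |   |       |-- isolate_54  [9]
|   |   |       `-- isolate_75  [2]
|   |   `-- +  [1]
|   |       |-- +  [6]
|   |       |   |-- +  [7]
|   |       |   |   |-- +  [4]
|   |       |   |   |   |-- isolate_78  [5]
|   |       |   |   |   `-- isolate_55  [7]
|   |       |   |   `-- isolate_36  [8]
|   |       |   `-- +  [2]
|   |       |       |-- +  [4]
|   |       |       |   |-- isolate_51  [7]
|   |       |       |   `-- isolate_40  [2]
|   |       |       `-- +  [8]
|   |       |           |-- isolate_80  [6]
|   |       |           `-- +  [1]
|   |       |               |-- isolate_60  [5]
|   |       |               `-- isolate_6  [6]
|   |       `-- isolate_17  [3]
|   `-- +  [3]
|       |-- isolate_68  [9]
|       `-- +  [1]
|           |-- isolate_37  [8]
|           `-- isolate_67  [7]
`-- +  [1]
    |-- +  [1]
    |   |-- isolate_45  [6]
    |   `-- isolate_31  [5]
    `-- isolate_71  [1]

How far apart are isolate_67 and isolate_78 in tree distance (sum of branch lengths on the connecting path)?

35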